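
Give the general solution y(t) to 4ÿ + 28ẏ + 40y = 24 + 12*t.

Divide through by 4: y'' + 7y' + 10y = 6 + 3*t.
Characteristic equation r² + 7r + 10 = 0 factors as (r + 2)(r + 5) = 0, so r = -2, -5.
Hence y_h = C1*exp(-2*t) + C2*exp(-5*t).
For the particular solution try y_p = A0 + A1*t. Substituting and matching coefficients of each power of t gives A0 = 39/100, A1 = 3/10, so y_p = 39/100 + 3*t/10.

y = 39/100 + 3*t/10 + C1*exp(-2*t) + C2*exp(-5*t)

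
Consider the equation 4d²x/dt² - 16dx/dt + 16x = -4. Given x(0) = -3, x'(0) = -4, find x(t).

x = -1/4 - 11*exp(2*t)/4 + 3*t*exp(2*t)/2

Divide through by 4: x'' - 4x' + 4x = -1.
Characteristic equation r² - 4r + 4 = 0 has discriminant (-4)² - 4·(4) = 0, so r = 2 is a repeated root.
Hence x_h = (C1 + C2*t)*exp(2*t).
For the particular solution try x_p = A0. Substituting and matching coefficients of each power of t gives A0 = -1/4, so x_p = -1/4.
General solution: x = -1/4 + C1*exp(2*t) + C2*t*exp(2*t).
Apply the initial conditions: x(0) = -1/4 + C1 = -3 and x'(0) = C2 + 2*C1 = -4. Solving gives C1 = -11/4, C2 = 3/2.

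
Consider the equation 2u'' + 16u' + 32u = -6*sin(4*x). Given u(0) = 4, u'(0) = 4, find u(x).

u = 3*cos(4*x)/32 + 125*exp(-4*x)/32 + 157*x*exp(-4*x)/8

Divide through by 2: u'' + 8u' + 16u = -3*sin(4*x).
Characteristic equation r² + 8r + 16 = 0 has discriminant (8)² - 4·(16) = 0, so r = -4 is a repeated root.
Hence u_h = (C1 + C2*x)*exp(-4*x).
Try u_p = A*cos(4*x) + B*sin(4*x). Substituting and equating the coefficients of cos(4x) and sin(4x) gives A = 3/32, B = 0, so u_p = 3*cos(4*x)/32.
General solution: u = 3*cos(4*x)/32 + C1*exp(-4*x) + C2*x*exp(-4*x).
Apply the initial conditions: u(0) = 3/32 + C1 = 4 and u'(0) = C2 - 4*C1 = 4. Solving gives C1 = 125/32, C2 = 157/8.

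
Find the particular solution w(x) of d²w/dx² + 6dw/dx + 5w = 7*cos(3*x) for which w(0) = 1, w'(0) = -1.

w = -7*cos(3*x)/85 + 33*exp(-x)/40 + 35*exp(-5*x)/136 + 63*sin(3*x)/170

Characteristic equation r² + 6r + 5 = 0 factors as (r + 1)(r + 5) = 0, so r = -1, -5.
Hence w_h = C1*exp(-x) + C2*exp(-5*x).
Try w_p = A*cos(3*x) + B*sin(3*x). Substituting and equating the coefficients of cos(3x) and sin(3x) gives A = -7/85, B = 63/170, so w_p = -7*cos(3*x)/85 + 63*sin(3*x)/170.
General solution: w = -7*cos(3*x)/85 + 63*sin(3*x)/170 + C1*exp(-x) + C2*exp(-5*x).
Apply the initial conditions: w(0) = -7/85 + C1 + C2 = 1 and w'(0) = 189/170 - C1 - 5*C2 = -1. Solving gives C1 = 33/40, C2 = 35/136.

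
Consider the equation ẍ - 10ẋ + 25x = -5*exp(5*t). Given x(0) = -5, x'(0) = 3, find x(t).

Characteristic equation r² - 10r + 25 = 0 has discriminant (-10)² - 4·(25) = 0, so r = 5 is a repeated root.
Hence x_h = (C1 + C2*t)*exp(5*t).
Since exp(5*t) solves the homogeneous equation (r = 5 is a root of multiplicity 2), multiply the trial by t^2. Try x_p = A*t^2*exp(5*t). Substituting into the equation and dividing by exp(5*t) gives A = -5/2, so x_p = -5*t^2*exp(5*t)/2.
General solution: x = C1*exp(5*t) - 5*t^2*exp(5*t)/2 + C2*t*exp(5*t).
Apply the initial conditions: x(0) = C1 = -5 and x'(0) = C2 + 5*C1 = 3. Solving gives C1 = -5, C2 = 28.

x = -5*exp(5*t) + 28*t*exp(5*t) - 5*t**2*exp(5*t)/2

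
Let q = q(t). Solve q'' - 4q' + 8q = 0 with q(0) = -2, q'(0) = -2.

Characteristic equation r² - 4r + 8 = 0 has discriminant (-4)² - 4·(8) = -16 < 0, so r = 2 ± 2i.
Hence q_h = C1*cos(2*t)*exp(2*t) + C2*exp(2*t)*sin(2*t).
Apply the initial conditions: q(0) = C1 = -2 and q'(0) = 2*C1 + 2*C2 = -2. Solving gives C1 = -2, C2 = 1.

q = exp(2*t)*sin(2*t) - 2*cos(2*t)*exp(2*t)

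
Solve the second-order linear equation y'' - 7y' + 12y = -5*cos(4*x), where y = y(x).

y = cos(4*x)/40 + 7*sin(4*x)/40 + C1*exp(4*x) + C2*exp(3*x)

Characteristic equation r² - 7r + 12 = 0 factors as (r - 4)(r - 3) = 0, so r = 4, 3.
Hence y_h = C1*exp(4*x) + C2*exp(3*x).
Try y_p = A*cos(4*x) + B*sin(4*x). Substituting and equating the coefficients of cos(4x) and sin(4x) gives A = 1/40, B = 7/40, so y_p = cos(4*x)/40 + 7*sin(4*x)/40.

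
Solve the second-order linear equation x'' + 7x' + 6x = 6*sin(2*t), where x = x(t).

x = -21*cos(2*t)/50 + 3*sin(2*t)/50 + C1*exp(-t) + C2*exp(-6*t)

Characteristic equation r² + 7r + 6 = 0 factors as (r + 1)(r + 6) = 0, so r = -1, -6.
Hence x_h = C1*exp(-t) + C2*exp(-6*t).
Try x_p = A*cos(2*t) + B*sin(2*t). Substituting and equating the coefficients of cos(2t) and sin(2t) gives A = -21/50, B = 3/50, so x_p = -21*cos(2*t)/50 + 3*sin(2*t)/50.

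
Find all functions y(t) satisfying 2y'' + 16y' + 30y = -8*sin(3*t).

y = -2*sin(3*t)/51 + 8*cos(3*t)/51 + C1*exp(-5*t) + C2*exp(-3*t)

Divide through by 2: y'' + 8y' + 15y = -4*sin(3*t).
Characteristic equation r² + 8r + 15 = 0 factors as (r + 5)(r + 3) = 0, so r = -5, -3.
Hence y_h = C1*exp(-5*t) + C2*exp(-3*t).
Try y_p = A*cos(3*t) + B*sin(3*t). Substituting and equating the coefficients of cos(3t) and sin(3t) gives A = 8/51, B = -2/51, so y_p = -2*sin(3*t)/51 + 8*cos(3*t)/51.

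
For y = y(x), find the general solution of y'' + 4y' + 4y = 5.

Characteristic equation r² + 4r + 4 = 0 has discriminant (4)² - 4·(4) = 0, so r = -2 is a repeated root.
Hence y_h = (C1 + C2*x)*exp(-2*x).
For the particular solution try y_p = A0. Substituting and matching coefficients of each power of x gives A0 = 5/4, so y_p = 5/4.

y = 5/4 + C1*exp(-2*x) + C2*x*exp(-2*x)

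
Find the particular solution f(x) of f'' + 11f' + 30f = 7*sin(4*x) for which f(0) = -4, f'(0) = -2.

f = -1038*exp(-5*x)/41 - 77*cos(4*x)/533 + 49*sin(4*x)/1066 + 279*exp(-6*x)/13

Characteristic equation r² + 11r + 30 = 0 factors as (r + 5)(r + 6) = 0, so r = -5, -6.
Hence f_h = C1*exp(-5*x) + C2*exp(-6*x).
Try f_p = A*cos(4*x) + B*sin(4*x). Substituting and equating the coefficients of cos(4x) and sin(4x) gives A = -77/533, B = 49/1066, so f_p = -77*cos(4*x)/533 + 49*sin(4*x)/1066.
General solution: f = -77*cos(4*x)/533 + 49*sin(4*x)/1066 + C1*exp(-5*x) + C2*exp(-6*x).
Apply the initial conditions: f(0) = -77/533 + C1 + C2 = -4 and f'(0) = 98/533 - 6*C2 - 5*C1 = -2. Solving gives C1 = -1038/41, C2 = 279/13.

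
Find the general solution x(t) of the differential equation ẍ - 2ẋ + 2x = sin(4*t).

x = -7*sin(4*t)/130 + 2*cos(4*t)/65 + C1*cos(t)*exp(t) + C2*exp(t)*sin(t)

Characteristic equation r² - 2r + 2 = 0 has discriminant (-2)² - 4·(2) = -4 < 0, so r = 1 ± i.
Hence x_h = C1*cos(t)*exp(t) + C2*exp(t)*sin(t).
Try x_p = A*cos(4*t) + B*sin(4*t). Substituting and equating the coefficients of cos(4t) and sin(4t) gives A = 2/65, B = -7/130, so x_p = -7*sin(4*t)/130 + 2*cos(4*t)/65.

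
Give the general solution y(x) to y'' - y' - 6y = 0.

y = C1*exp(3*x) + C2*exp(-2*x)

Characteristic equation r² - r - 6 = 0 factors as (r - 3)(r + 2) = 0, so r = 3, -2.
Hence y_h = C1*exp(3*x) + C2*exp(-2*x).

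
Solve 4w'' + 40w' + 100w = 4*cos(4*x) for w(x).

Divide through by 4: w'' + 10w' + 25w = cos(4*x).
Characteristic equation r² + 10r + 25 = 0 has discriminant (10)² - 4·(25) = 0, so r = -5 is a repeated root.
Hence w_h = (C1 + C2*x)*exp(-5*x).
Try w_p = A*cos(4*x) + B*sin(4*x). Substituting and equating the coefficients of cos(4x) and sin(4x) gives A = 9/1681, B = 40/1681, so w_p = 9*cos(4*x)/1681 + 40*sin(4*x)/1681.

w = 9*cos(4*x)/1681 + 40*sin(4*x)/1681 + C1*exp(-5*x) + C2*x*exp(-5*x)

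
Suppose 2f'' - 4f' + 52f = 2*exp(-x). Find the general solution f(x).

Divide through by 2: f'' - 2f' + 26f = exp(-x).
Characteristic equation r² - 2r + 26 = 0 has discriminant (-2)² - 4·(26) = -100 < 0, so r = 1 ± 5i.
Hence f_h = C1*cos(5*x)*exp(x) + C2*exp(x)*sin(5*x).
Try f_p = A*exp(-x). Substituting into the equation and dividing by exp(-x) gives A = 1/29, so f_p = exp(-x)/29.

f = exp(-x)/29 + C1*cos(5*x)*exp(x) + C2*exp(x)*sin(5*x)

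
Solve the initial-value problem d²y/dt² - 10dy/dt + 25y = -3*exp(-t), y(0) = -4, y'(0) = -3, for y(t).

y = -47*exp(5*t)/12 - exp(-t)/12 + 33*t*exp(5*t)/2

Characteristic equation r² - 10r + 25 = 0 has discriminant (-10)² - 4·(25) = 0, so r = 5 is a repeated root.
Hence y_h = (C1 + C2*t)*exp(5*t).
Try y_p = A*exp(-t). Substituting into the equation and dividing by exp(-t) gives A = -1/12, so y_p = -exp(-t)/12.
General solution: y = -exp(-t)/12 + C1*exp(5*t) + C2*t*exp(5*t).
Apply the initial conditions: y(0) = -1/12 + C1 = -4 and y'(0) = 1/12 + C2 + 5*C1 = -3. Solving gives C1 = -47/12, C2 = 33/2.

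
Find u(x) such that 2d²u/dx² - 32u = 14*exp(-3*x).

Divide through by 2: u'' - 16u = 7*exp(-3*x).
Characteristic equation r² - 16 = 0 factors as (r - 4)(r + 4) = 0, so r = 4, -4.
Hence u_h = C1*exp(4*x) + C2*exp(-4*x).
Try u_p = A*exp(-3*x). Substituting into the equation and dividing by exp(-3*x) gives A = -1, so u_p = -exp(-3*x).

u = -exp(-3*x) + C1*exp(4*x) + C2*exp(-4*x)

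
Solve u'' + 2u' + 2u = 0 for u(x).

u = C1*cos(x)*exp(-x) + C2*exp(-x)*sin(x)

Characteristic equation r² + 2r + 2 = 0 has discriminant (2)² - 4·(2) = -4 < 0, so r = -1 ± i.
Hence u_h = C1*cos(x)*exp(-x) + C2*exp(-x)*sin(x).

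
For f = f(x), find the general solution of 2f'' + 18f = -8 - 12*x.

Divide through by 2: f'' + 9f = -4 - 6*x.
Characteristic equation r² + 9 = 0 has discriminant (0)² - 4·(9) = -36 < 0, so r = ± 3i.
Hence f_h = C1*cos(3*x) + C2*sin(3*x).
For the particular solution try f_p = A0 + A1*x. Substituting and matching coefficients of each power of x gives A0 = -4/9, A1 = -2/3, so f_p = -4/9 - 2*x/3.

f = -4/9 - 2*x/3 + C1*cos(3*x) + C2*sin(3*x)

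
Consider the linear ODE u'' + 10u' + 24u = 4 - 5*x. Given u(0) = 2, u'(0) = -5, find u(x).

Characteristic equation r² + 10r + 24 = 0 factors as (r + 6)(r + 4) = 0, so r = -6, -4.
Hence u_h = C1*exp(-6*x) + C2*exp(-4*x).
For the particular solution try u_p = A0 + A1*x. Substituting and matching coefficients of each power of x gives A0 = 73/288, A1 = -5/24, so u_p = 73/288 - 5*x/24.
General solution: u = 73/288 - 5*x/24 + C1*exp(-6*x) + C2*exp(-4*x).
Apply the initial conditions: u(0) = 73/288 + C1 + C2 = 2 and u'(0) = -5/24 - 6*C1 - 4*C2 = -5. Solving gives C1 = -79/72, C2 = 91/32.

u = 73/288 - 79*exp(-6*x)/72 - 5*x/24 + 91*exp(-4*x)/32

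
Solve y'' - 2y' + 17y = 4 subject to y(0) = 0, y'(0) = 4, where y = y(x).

Characteristic equation r² - 2r + 17 = 0 has discriminant (-2)² - 4·(17) = -64 < 0, so r = 1 ± 4i.
Hence y_h = C1*cos(4*x)*exp(x) + C2*exp(x)*sin(4*x).
For the particular solution try y_p = A0. Substituting and matching coefficients of each power of x gives A0 = 4/17, so y_p = 4/17.
General solution: y = 4/17 + C1*cos(4*x)*exp(x) + C2*exp(x)*sin(4*x).
Apply the initial conditions: y(0) = 4/17 + C1 = 0 and y'(0) = C1 + 4*C2 = 4. Solving gives C1 = -4/17, C2 = 18/17.

y = 4/17 - 4*cos(4*x)*exp(x)/17 + 18*exp(x)*sin(4*x)/17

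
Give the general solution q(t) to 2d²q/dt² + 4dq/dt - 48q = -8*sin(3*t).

q = 8*cos(3*t)/375 + 44*sin(3*t)/375 + C1*exp(-6*t) + C2*exp(4*t)

Divide through by 2: q'' + 2q' - 24q = -4*sin(3*t).
Characteristic equation r² + 2r - 24 = 0 factors as (r + 6)(r - 4) = 0, so r = -6, 4.
Hence q_h = C1*exp(-6*t) + C2*exp(4*t).
Try q_p = A*cos(3*t) + B*sin(3*t). Substituting and equating the coefficients of cos(3t) and sin(3t) gives A = 8/375, B = 44/375, so q_p = 8*cos(3*t)/375 + 44*sin(3*t)/375.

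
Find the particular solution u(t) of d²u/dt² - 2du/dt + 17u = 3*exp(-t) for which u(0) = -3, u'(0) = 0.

u = 3*exp(-t)/20 - 63*cos(4*t)*exp(t)/20 + 33*exp(t)*sin(4*t)/40

Characteristic equation r² - 2r + 17 = 0 has discriminant (-2)² - 4·(17) = -64 < 0, so r = 1 ± 4i.
Hence u_h = C1*cos(4*t)*exp(t) + C2*exp(t)*sin(4*t).
Try u_p = A*exp(-t). Substituting into the equation and dividing by exp(-t) gives A = 3/20, so u_p = 3*exp(-t)/20.
General solution: u = 3*exp(-t)/20 + C1*cos(4*t)*exp(t) + C2*exp(t)*sin(4*t).
Apply the initial conditions: u(0) = 3/20 + C1 = -3 and u'(0) = -3/20 + C1 + 4*C2 = 0. Solving gives C1 = -63/20, C2 = 33/40.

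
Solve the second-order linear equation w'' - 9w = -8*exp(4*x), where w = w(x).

w = -8*exp(4*x)/7 + C1*exp(3*x) + C2*exp(-3*x)

Characteristic equation r² - 9 = 0 factors as (r - 3)(r + 3) = 0, so r = 3, -3.
Hence w_h = C1*exp(3*x) + C2*exp(-3*x).
Try w_p = A*exp(4*x). Substituting into the equation and dividing by exp(4*x) gives A = -8/7, so w_p = -8*exp(4*x)/7.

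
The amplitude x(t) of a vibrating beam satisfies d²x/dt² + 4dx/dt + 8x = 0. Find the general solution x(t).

Characteristic equation r² + 4r + 8 = 0 has discriminant (4)² - 4·(8) = -16 < 0, so r = -2 ± 2i.
Hence x_h = C1*cos(2*t)*exp(-2*t) + C2*exp(-2*t)*sin(2*t).

x = C1*cos(2*t)*exp(-2*t) + C2*exp(-2*t)*sin(2*t)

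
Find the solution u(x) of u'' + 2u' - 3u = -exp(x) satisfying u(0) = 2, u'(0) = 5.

u = -13*exp(-3*x)/16 + 45*exp(x)/16 - x*exp(x)/4

Characteristic equation r² + 2r - 3 = 0 factors as (r - 1)(r + 3) = 0, so r = 1, -3.
Hence u_h = C1*exp(x) + C2*exp(-3*x).
Since exp(x) solves the homogeneous equation (r = 1 is a root of multiplicity 1), multiply the trial by x. Try u_p = A*x*exp(x). Substituting into the equation and dividing by exp(x) gives A = -1/4, so u_p = -x*exp(x)/4.
General solution: u = C1*exp(x) + C2*exp(-3*x) - x*exp(x)/4.
Apply the initial conditions: u(0) = C1 + C2 = 2 and u'(0) = -1/4 + C1 - 3*C2 = 5. Solving gives C1 = 45/16, C2 = -13/16.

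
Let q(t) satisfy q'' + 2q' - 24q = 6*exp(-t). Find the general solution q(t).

q = -6*exp(-t)/25 + C1*exp(4*t) + C2*exp(-6*t)

Characteristic equation r² + 2r - 24 = 0 factors as (r - 4)(r + 6) = 0, so r = 4, -6.
Hence q_h = C1*exp(4*t) + C2*exp(-6*t).
Try q_p = A*exp(-t). Substituting into the equation and dividing by exp(-t) gives A = -6/25, so q_p = -6*exp(-t)/25.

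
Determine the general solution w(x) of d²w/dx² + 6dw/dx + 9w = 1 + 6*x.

w = -1/3 + 2*x/3 + C1*exp(-3*x) + C2*x*exp(-3*x)

Characteristic equation r² + 6r + 9 = 0 has discriminant (6)² - 4·(9) = 0, so r = -3 is a repeated root.
Hence w_h = (C1 + C2*x)*exp(-3*x).
For the particular solution try w_p = A0 + A1*x. Substituting and matching coefficients of each power of x gives A0 = -1/3, A1 = 2/3, so w_p = -1/3 + 2*x/3.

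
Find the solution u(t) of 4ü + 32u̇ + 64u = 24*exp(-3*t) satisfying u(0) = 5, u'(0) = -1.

Divide through by 4: u'' + 8u' + 16u = 6*exp(-3*t).
Characteristic equation r² + 8r + 16 = 0 has discriminant (8)² - 4·(16) = 0, so r = -4 is a repeated root.
Hence u_h = (C1 + C2*t)*exp(-4*t).
Try u_p = A*exp(-3*t). Substituting into the equation and dividing by exp(-3*t) gives A = 6, so u_p = 6*exp(-3*t).
General solution: u = 6*exp(-3*t) + C1*exp(-4*t) + C2*t*exp(-4*t).
Apply the initial conditions: u(0) = 6 + C1 = 5 and u'(0) = -18 + C2 - 4*C1 = -1. Solving gives C1 = -1, C2 = 13.

u = -exp(-4*t) + 6*exp(-3*t) + 13*t*exp(-4*t)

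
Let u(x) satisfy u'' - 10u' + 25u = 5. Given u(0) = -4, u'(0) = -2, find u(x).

u = 1/5 - 21*exp(5*x)/5 + 19*x*exp(5*x)

Characteristic equation r² - 10r + 25 = 0 has discriminant (-10)² - 4·(25) = 0, so r = 5 is a repeated root.
Hence u_h = (C1 + C2*x)*exp(5*x).
For the particular solution try u_p = A0. Substituting and matching coefficients of each power of x gives A0 = 1/5, so u_p = 1/5.
General solution: u = 1/5 + C1*exp(5*x) + C2*x*exp(5*x).
Apply the initial conditions: u(0) = 1/5 + C1 = -4 and u'(0) = C2 + 5*C1 = -2. Solving gives C1 = -21/5, C2 = 19.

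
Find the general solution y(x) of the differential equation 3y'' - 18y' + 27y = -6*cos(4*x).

y = 14*cos(4*x)/625 + 48*sin(4*x)/625 + C1*exp(3*x) + C2*x*exp(3*x)

Divide through by 3: y'' - 6y' + 9y = -2*cos(4*x).
Characteristic equation r² - 6r + 9 = 0 has discriminant (-6)² - 4·(9) = 0, so r = 3 is a repeated root.
Hence y_h = (C1 + C2*x)*exp(3*x).
Try y_p = A*cos(4*x) + B*sin(4*x). Substituting and equating the coefficients of cos(4x) and sin(4x) gives A = 14/625, B = 48/625, so y_p = 14*cos(4*x)/625 + 48*sin(4*x)/625.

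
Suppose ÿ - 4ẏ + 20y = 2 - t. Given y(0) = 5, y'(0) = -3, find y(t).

y = 9/100 - t/20 - 1277*exp(2*t)*sin(4*t)/400 + 491*cos(4*t)*exp(2*t)/100

Characteristic equation r² - 4r + 20 = 0 has discriminant (-4)² - 4·(20) = -64 < 0, so r = 2 ± 4i.
Hence y_h = C1*cos(4*t)*exp(2*t) + C2*exp(2*t)*sin(4*t).
For the particular solution try y_p = A0 + A1*t. Substituting and matching coefficients of each power of t gives A0 = 9/100, A1 = -1/20, so y_p = 9/100 - t/20.
General solution: y = 9/100 - t/20 + C1*cos(4*t)*exp(2*t) + C2*exp(2*t)*sin(4*t).
Apply the initial conditions: y(0) = 9/100 + C1 = 5 and y'(0) = -1/20 + 2*C1 + 4*C2 = -3. Solving gives C1 = 491/100, C2 = -1277/400.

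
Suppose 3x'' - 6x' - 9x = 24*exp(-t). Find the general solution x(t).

x = C1*exp(-t) + C2*exp(3*t) - 2*t*exp(-t)

Divide through by 3: x'' - 2x' - 3x = 8*exp(-t).
Characteristic equation r² - 2r - 3 = 0 factors as (r + 1)(r - 3) = 0, so r = -1, 3.
Hence x_h = C1*exp(-t) + C2*exp(3*t).
Since exp(-t) solves the homogeneous equation (r = -1 is a root of multiplicity 1), multiply the trial by t. Try x_p = A*t*exp(-t). Substituting into the equation and dividing by exp(-t) gives A = -2, so x_p = -2*t*exp(-t).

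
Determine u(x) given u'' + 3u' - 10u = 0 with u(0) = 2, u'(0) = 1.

Characteristic equation r² + 3r - 10 = 0 factors as (r - 2)(r + 5) = 0, so r = 2, -5.
Hence u_h = C1*exp(2*x) + C2*exp(-5*x).
Apply the initial conditions: u(0) = C1 + C2 = 2 and u'(0) = -5*C2 + 2*C1 = 1. Solving gives C1 = 11/7, C2 = 3/7.

u = 3*exp(-5*x)/7 + 11*exp(2*x)/7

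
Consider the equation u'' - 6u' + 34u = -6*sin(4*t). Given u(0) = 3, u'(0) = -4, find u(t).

u = -4*cos(4*t)/25 - 3*sin(4*t)/25 - 13*exp(3*t)*sin(5*t)/5 + 79*cos(5*t)*exp(3*t)/25

Characteristic equation r² - 6r + 34 = 0 has discriminant (-6)² - 4·(34) = -100 < 0, so r = 3 ± 5i.
Hence u_h = C1*cos(5*t)*exp(3*t) + C2*exp(3*t)*sin(5*t).
Try u_p = A*cos(4*t) + B*sin(4*t). Substituting and equating the coefficients of cos(4t) and sin(4t) gives A = -4/25, B = -3/25, so u_p = -4*cos(4*t)/25 - 3*sin(4*t)/25.
General solution: u = -4*cos(4*t)/25 - 3*sin(4*t)/25 + C1*cos(5*t)*exp(3*t) + C2*exp(3*t)*sin(5*t).
Apply the initial conditions: u(0) = -4/25 + C1 = 3 and u'(0) = -12/25 + 3*C1 + 5*C2 = -4. Solving gives C1 = 79/25, C2 = -13/5.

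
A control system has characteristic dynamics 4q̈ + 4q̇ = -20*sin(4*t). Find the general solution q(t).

Divide through by 4: q'' + q' = -5*sin(4*t).
Characteristic equation r² + r = 0 factors as (r + 1)r = 0, so r = -1, 0.
Hence q_h = C1*exp(-t) + C2.
Try q_p = A*cos(4*t) + B*sin(4*t). Substituting and equating the coefficients of cos(4t) and sin(4t) gives A = 5/68, B = 5/17, so q_p = 5*sin(4*t)/17 + 5*cos(4*t)/68.

q = C2 + 5*sin(4*t)/17 + 5*cos(4*t)/68 + C1*exp(-t)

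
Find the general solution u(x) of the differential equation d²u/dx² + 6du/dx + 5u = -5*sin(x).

Characteristic equation r² + 6r + 5 = 0 factors as (r + 1)(r + 5) = 0, so r = -1, -5.
Hence u_h = C1*exp(-x) + C2*exp(-5*x).
Try u_p = A*cos(x) + B*sin(x). Substituting and equating the coefficients of cos(x) and sin(x) gives A = 15/26, B = -5/13, so u_p = -5*sin(x)/13 + 15*cos(x)/26.

u = -5*sin(x)/13 + 15*cos(x)/26 + C1*exp(-x) + C2*exp(-5*x)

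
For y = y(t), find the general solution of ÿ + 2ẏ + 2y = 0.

y = C1*cos(t)*exp(-t) + C2*exp(-t)*sin(t)

Characteristic equation r² + 2r + 2 = 0 has discriminant (2)² - 4·(2) = -4 < 0, so r = -1 ± i.
Hence y_h = C1*cos(t)*exp(-t) + C2*exp(-t)*sin(t).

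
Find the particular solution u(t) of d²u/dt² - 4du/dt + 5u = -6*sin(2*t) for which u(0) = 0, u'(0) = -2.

u = -48*cos(2*t)/65 - 6*sin(2*t)/65 - 214*exp(2*t)*sin(t)/65 + 48*cos(t)*exp(2*t)/65

Characteristic equation r² - 4r + 5 = 0 has discriminant (-4)² - 4·(5) = -4 < 0, so r = 2 ± i.
Hence u_h = C1*cos(t)*exp(2*t) + C2*exp(2*t)*sin(t).
Try u_p = A*cos(2*t) + B*sin(2*t). Substituting and equating the coefficients of cos(2t) and sin(2t) gives A = -48/65, B = -6/65, so u_p = -48*cos(2*t)/65 - 6*sin(2*t)/65.
General solution: u = -48*cos(2*t)/65 - 6*sin(2*t)/65 + C1*cos(t)*exp(2*t) + C2*exp(2*t)*sin(t).
Apply the initial conditions: u(0) = -48/65 + C1 = 0 and u'(0) = -12/65 + C2 + 2*C1 = -2. Solving gives C1 = 48/65, C2 = -214/65.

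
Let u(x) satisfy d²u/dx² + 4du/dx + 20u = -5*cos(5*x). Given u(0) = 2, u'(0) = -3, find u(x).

u = -4*sin(5*x)/17 + cos(5*x)/17 + 33*cos(4*x)*exp(-2*x)/17 + 35*exp(-2*x)*sin(4*x)/68

Characteristic equation r² + 4r + 20 = 0 has discriminant (4)² - 4·(20) = -64 < 0, so r = -2 ± 4i.
Hence u_h = C1*cos(4*x)*exp(-2*x) + C2*exp(-2*x)*sin(4*x).
Try u_p = A*cos(5*x) + B*sin(5*x). Substituting and equating the coefficients of cos(5x) and sin(5x) gives A = 1/17, B = -4/17, so u_p = -4*sin(5*x)/17 + cos(5*x)/17.
General solution: u = -4*sin(5*x)/17 + cos(5*x)/17 + C1*cos(4*x)*exp(-2*x) + C2*exp(-2*x)*sin(4*x).
Apply the initial conditions: u(0) = 1/17 + C1 = 2 and u'(0) = -20/17 - 2*C1 + 4*C2 = -3. Solving gives C1 = 33/17, C2 = 35/68.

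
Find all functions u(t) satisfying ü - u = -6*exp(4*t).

u = -2*exp(4*t)/5 + C1*exp(-t) + C2*exp(t)

Characteristic equation r² - 1 = 0 factors as (r + 1)(r - 1) = 0, so r = -1, 1.
Hence u_h = C1*exp(-t) + C2*exp(t).
Try u_p = A*exp(4*t). Substituting into the equation and dividing by exp(4*t) gives A = -2/5, so u_p = -2*exp(4*t)/5.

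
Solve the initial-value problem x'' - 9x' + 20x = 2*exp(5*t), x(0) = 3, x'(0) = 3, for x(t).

Characteristic equation r² - 9r + 20 = 0 factors as (r - 5)(r - 4) = 0, so r = 5, 4.
Hence x_h = C1*exp(5*t) + C2*exp(4*t).
Since exp(5*t) solves the homogeneous equation (r = 5 is a root of multiplicity 1), multiply the trial by t. Try x_p = A*t*exp(5*t). Substituting into the equation and dividing by exp(5*t) gives A = 2, so x_p = 2*t*exp(5*t).
General solution: x = C1*exp(5*t) + C2*exp(4*t) + 2*t*exp(5*t).
Apply the initial conditions: x(0) = C1 + C2 = 3 and x'(0) = 2 + 4*C2 + 5*C1 = 3. Solving gives C1 = -11, C2 = 14.

x = -11*exp(5*t) + 14*exp(4*t) + 2*t*exp(5*t)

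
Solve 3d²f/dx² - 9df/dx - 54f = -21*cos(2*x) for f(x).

f = 21*sin(2*x)/260 + 77*cos(2*x)/260 + C1*exp(-3*x) + C2*exp(6*x)

Divide through by 3: f'' - 3f' - 18f = -7*cos(2*x).
Characteristic equation r² - 3r - 18 = 0 factors as (r + 3)(r - 6) = 0, so r = -3, 6.
Hence f_h = C1*exp(-3*x) + C2*exp(6*x).
Try f_p = A*cos(2*x) + B*sin(2*x). Substituting and equating the coefficients of cos(2x) and sin(2x) gives A = 77/260, B = 21/260, so f_p = 21*sin(2*x)/260 + 77*cos(2*x)/260.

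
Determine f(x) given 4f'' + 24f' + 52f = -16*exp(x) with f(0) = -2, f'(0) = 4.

f = -exp(x)/5 - 9*cos(2*x)*exp(-3*x)/5 - 3*exp(-3*x)*sin(2*x)/5

Divide through by 4: f'' + 6f' + 13f = -4*exp(x).
Characteristic equation r² + 6r + 13 = 0 has discriminant (6)² - 4·(13) = -16 < 0, so r = -3 ± 2i.
Hence f_h = C1*cos(2*x)*exp(-3*x) + C2*exp(-3*x)*sin(2*x).
Try f_p = A*exp(x). Substituting into the equation and dividing by exp(x) gives A = -1/5, so f_p = -exp(x)/5.
General solution: f = -exp(x)/5 + C1*cos(2*x)*exp(-3*x) + C2*exp(-3*x)*sin(2*x).
Apply the initial conditions: f(0) = -1/5 + C1 = -2 and f'(0) = -1/5 - 3*C1 + 2*C2 = 4. Solving gives C1 = -9/5, C2 = -3/5.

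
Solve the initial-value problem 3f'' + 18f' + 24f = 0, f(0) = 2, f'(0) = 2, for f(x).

Divide through by 3: f'' + 6f' + 8f = 0.
Characteristic equation r² + 6r + 8 = 0 factors as (r + 4)(r + 2) = 0, so r = -4, -2.
Hence f_h = C1*exp(-4*x) + C2*exp(-2*x).
Apply the initial conditions: f(0) = C1 + C2 = 2 and f'(0) = -4*C1 - 2*C2 = 2. Solving gives C1 = -3, C2 = 5.

f = -3*exp(-4*x) + 5*exp(-2*x)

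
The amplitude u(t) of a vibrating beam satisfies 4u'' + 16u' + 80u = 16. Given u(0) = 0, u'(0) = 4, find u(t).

u = 1/5 - cos(4*t)*exp(-2*t)/5 + 9*exp(-2*t)*sin(4*t)/10

Divide through by 4: u'' + 4u' + 20u = 4.
Characteristic equation r² + 4r + 20 = 0 has discriminant (4)² - 4·(20) = -64 < 0, so r = -2 ± 4i.
Hence u_h = C1*cos(4*t)*exp(-2*t) + C2*exp(-2*t)*sin(4*t).
For the particular solution try u_p = A0. Substituting and matching coefficients of each power of t gives A0 = 1/5, so u_p = 1/5.
General solution: u = 1/5 + C1*cos(4*t)*exp(-2*t) + C2*exp(-2*t)*sin(4*t).
Apply the initial conditions: u(0) = 1/5 + C1 = 0 and u'(0) = -2*C1 + 4*C2 = 4. Solving gives C1 = -1/5, C2 = 9/10.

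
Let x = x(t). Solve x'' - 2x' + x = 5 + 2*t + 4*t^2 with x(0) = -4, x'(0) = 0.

Characteristic equation r² - 2r + 1 = 0 has discriminant (-2)² - 4·(1) = 0, so r = 1 is a repeated root.
Hence x_h = (C1 + C2*t)*exp(t).
For the particular solution try x_p = A0 + A1*t + A2*t^2. Substituting and matching coefficients of each power of t gives A0 = 33, A1 = 18, A2 = 4, so x_p = 33 + 4*t^2 + 18*t.
General solution: x = 33 + 4*t^2 + 18*t + C1*exp(t) + C2*t*exp(t).
Apply the initial conditions: x(0) = 33 + C1 = -4 and x'(0) = 18 + C1 + C2 = 0. Solving gives C1 = -37, C2 = 19.

x = 33 - 37*exp(t) + 4*t**2 + 18*t + 19*t*exp(t)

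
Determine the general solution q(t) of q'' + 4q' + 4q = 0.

Characteristic equation r² + 4r + 4 = 0 has discriminant (4)² - 4·(4) = 0, so r = -2 is a repeated root.
Hence q_h = (C1 + C2*t)*exp(-2*t).

q = C1*exp(-2*t) + C2*t*exp(-2*t)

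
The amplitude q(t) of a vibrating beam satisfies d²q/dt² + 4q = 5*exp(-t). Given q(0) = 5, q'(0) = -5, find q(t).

Characteristic equation r² + 4 = 0 has discriminant (0)² - 4·(4) = -16 < 0, so r = ± 2i.
Hence q_h = C1*cos(2*t) + C2*sin(2*t).
Try q_p = A*exp(-t). Substituting into the equation and dividing by exp(-t) gives A = 1, so q_p = exp(-t).
General solution: q = C1*cos(2*t) + C2*sin(2*t) + exp(-t).
Apply the initial conditions: q(0) = 1 + C1 = 5 and q'(0) = -1 + 2*C2 = -5. Solving gives C1 = 4, C2 = -2.

q = -2*sin(2*t) + 4*cos(2*t) + exp(-t)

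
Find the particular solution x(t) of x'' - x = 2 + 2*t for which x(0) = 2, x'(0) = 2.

Characteristic equation r² - 1 = 0 factors as (r - 1)(r + 1) = 0, so r = 1, -1.
Hence x_h = C1*exp(t) + C2*exp(-t).
For the particular solution try x_p = A0 + A1*t. Substituting and matching coefficients of each power of t gives A0 = -2, A1 = -2, so x_p = -2 - 2*t.
General solution: x = -2 - 2*t + C1*exp(t) + C2*exp(-t).
Apply the initial conditions: x(0) = -2 + C1 + C2 = 2 and x'(0) = -2 + C1 - C2 = 2. Solving gives C1 = 4, C2 = 0.

x = -2 - 2*t + 4*exp(t)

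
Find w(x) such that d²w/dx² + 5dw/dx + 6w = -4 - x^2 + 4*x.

w = -151/108 - x**2/6 + 17*x/18 + C1*exp(-2*x) + C2*exp(-3*x)

Characteristic equation r² + 5r + 6 = 0 factors as (r + 2)(r + 3) = 0, so r = -2, -3.
Hence w_h = C1*exp(-2*x) + C2*exp(-3*x).
For the particular solution try w_p = A0 + A1*x + A2*x^2. Substituting and matching coefficients of each power of x gives A0 = -151/108, A1 = 17/18, A2 = -1/6, so w_p = -151/108 - x^2/6 + 17*x/18.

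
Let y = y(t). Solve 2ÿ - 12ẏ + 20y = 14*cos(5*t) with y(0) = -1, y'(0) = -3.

Divide through by 2: y'' - 6y' + 10y = 7*cos(5*t).
Characteristic equation r² - 6r + 10 = 0 has discriminant (-6)² - 4·(10) = -4 < 0, so r = 3 ± i.
Hence y_h = C1*cos(t)*exp(3*t) + C2*exp(3*t)*sin(t).
Try y_p = A*cos(5*t) + B*sin(5*t). Substituting and equating the coefficients of cos(5t) and sin(5t) gives A = -7/75, B = -14/75, so y_p = -14*sin(5*t)/75 - 7*cos(5*t)/75.
General solution: y = -14*sin(5*t)/75 - 7*cos(5*t)/75 + C1*cos(t)*exp(3*t) + C2*exp(3*t)*sin(t).
Apply the initial conditions: y(0) = -7/75 + C1 = -1 and y'(0) = -14/15 + C2 + 3*C1 = -3. Solving gives C1 = -68/75, C2 = 49/75.

y = -14*sin(5*t)/75 - 7*cos(5*t)/75 - 68*cos(t)*exp(3*t)/75 + 49*exp(3*t)*sin(t)/75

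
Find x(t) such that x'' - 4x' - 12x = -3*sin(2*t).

x = -3*cos(2*t)/40 + 3*sin(2*t)/20 + C1*exp(6*t) + C2*exp(-2*t)

Characteristic equation r² - 4r - 12 = 0 factors as (r - 6)(r + 2) = 0, so r = 6, -2.
Hence x_h = C1*exp(6*t) + C2*exp(-2*t).
Try x_p = A*cos(2*t) + B*sin(2*t). Substituting and equating the coefficients of cos(2t) and sin(2t) gives A = -3/40, B = 3/20, so x_p = -3*cos(2*t)/40 + 3*sin(2*t)/20.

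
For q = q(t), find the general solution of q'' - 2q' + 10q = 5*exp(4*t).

q = 5*exp(4*t)/18 + C1*cos(3*t)*exp(t) + C2*exp(t)*sin(3*t)

Characteristic equation r² - 2r + 10 = 0 has discriminant (-2)² - 4·(10) = -36 < 0, so r = 1 ± 3i.
Hence q_h = C1*cos(3*t)*exp(t) + C2*exp(t)*sin(3*t).
Try q_p = A*exp(4*t). Substituting into the equation and dividing by exp(4*t) gives A = 5/18, so q_p = 5*exp(4*t)/18.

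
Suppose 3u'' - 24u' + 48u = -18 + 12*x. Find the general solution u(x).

Divide through by 3: u'' - 8u' + 16u = -6 + 4*x.
Characteristic equation r² - 8r + 16 = 0 has discriminant (-8)² - 4·(16) = 0, so r = 4 is a repeated root.
Hence u_h = (C1 + C2*x)*exp(4*x).
For the particular solution try u_p = A0 + A1*x. Substituting and matching coefficients of each power of x gives A0 = -1/4, A1 = 1/4, so u_p = -1/4 + x/4.

u = -1/4 + x/4 + C1*exp(4*x) + C2*x*exp(4*x)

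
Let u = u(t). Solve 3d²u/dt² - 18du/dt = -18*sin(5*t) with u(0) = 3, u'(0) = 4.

u = 38/15 - 36*cos(5*t)/305 + 6*sin(5*t)/61 + 107*exp(6*t)/183

Divide through by 3: u'' - 6u' = -6*sin(5*t).
Characteristic equation r² - 6r = 0 factors as (r - 6)r = 0, so r = 6, 0.
Hence u_h = C1*exp(6*t) + C2.
Try u_p = A*cos(5*t) + B*sin(5*t). Substituting and equating the coefficients of cos(5t) and sin(5t) gives A = -36/305, B = 6/61, so u_p = -36*cos(5*t)/305 + 6*sin(5*t)/61.
General solution: u = C2 - 36*cos(5*t)/305 + 6*sin(5*t)/61 + C1*exp(6*t).
Apply the initial conditions: u(0) = -36/305 + C1 + C2 = 3 and u'(0) = 30/61 + 6*C1 = 4. Solving gives C1 = 107/183, C2 = 38/15.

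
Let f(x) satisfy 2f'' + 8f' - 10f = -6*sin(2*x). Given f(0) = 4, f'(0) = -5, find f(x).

f = 23*exp(x)/10 + 24*cos(2*x)/145 + 27*sin(2*x)/145 + 89*exp(-5*x)/58

Divide through by 2: f'' + 4f' - 5f = -3*sin(2*x).
Characteristic equation r² + 4r - 5 = 0 factors as (r - 1)(r + 5) = 0, so r = 1, -5.
Hence f_h = C1*exp(x) + C2*exp(-5*x).
Try f_p = A*cos(2*x) + B*sin(2*x). Substituting and equating the coefficients of cos(2x) and sin(2x) gives A = 24/145, B = 27/145, so f_p = 24*cos(2*x)/145 + 27*sin(2*x)/145.
General solution: f = 24*cos(2*x)/145 + 27*sin(2*x)/145 + C1*exp(x) + C2*exp(-5*x).
Apply the initial conditions: f(0) = 24/145 + C1 + C2 = 4 and f'(0) = 54/145 + C1 - 5*C2 = -5. Solving gives C1 = 23/10, C2 = 89/58.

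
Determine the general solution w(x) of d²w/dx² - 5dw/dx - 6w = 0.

Characteristic equation r² - 5r - 6 = 0 factors as (r + 1)(r - 6) = 0, so r = -1, 6.
Hence w_h = C1*exp(-x) + C2*exp(6*x).

w = C1*exp(-x) + C2*exp(6*x)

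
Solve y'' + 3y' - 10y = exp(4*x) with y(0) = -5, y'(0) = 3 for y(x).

y = -116*exp(-5*x)/63 - 45*exp(2*x)/14 + exp(4*x)/18

Characteristic equation r² + 3r - 10 = 0 factors as (r + 5)(r - 2) = 0, so r = -5, 2.
Hence y_h = C1*exp(-5*x) + C2*exp(2*x).
Try y_p = A*exp(4*x). Substituting into the equation and dividing by exp(4*x) gives A = 1/18, so y_p = exp(4*x)/18.
General solution: y = exp(4*x)/18 + C1*exp(-5*x) + C2*exp(2*x).
Apply the initial conditions: y(0) = 1/18 + C1 + C2 = -5 and y'(0) = 2/9 - 5*C1 + 2*C2 = 3. Solving gives C1 = -116/63, C2 = -45/14.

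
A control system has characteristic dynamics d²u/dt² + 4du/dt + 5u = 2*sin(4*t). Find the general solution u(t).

Characteristic equation r² + 4r + 5 = 0 has discriminant (4)² - 4·(5) = -4 < 0, so r = -2 ± i.
Hence u_h = C1*cos(t)*exp(-2*t) + C2*exp(-2*t)*sin(t).
Try u_p = A*cos(4*t) + B*sin(4*t). Substituting and equating the coefficients of cos(4t) and sin(4t) gives A = -32/377, B = -22/377, so u_p = -32*cos(4*t)/377 - 22*sin(4*t)/377.

u = -32*cos(4*t)/377 - 22*sin(4*t)/377 + C1*cos(t)*exp(-2*t) + C2*exp(-2*t)*sin(t)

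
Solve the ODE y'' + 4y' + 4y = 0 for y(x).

Characteristic equation r² + 4r + 4 = 0 has discriminant (4)² - 4·(4) = 0, so r = -2 is a repeated root.
Hence y_h = (C1 + C2*x)*exp(-2*x).

y = C1*exp(-2*x) + C2*x*exp(-2*x)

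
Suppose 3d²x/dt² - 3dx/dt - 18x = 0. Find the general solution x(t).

Divide through by 3: x'' - x' - 6x = 0.
Characteristic equation r² - r - 6 = 0 factors as (r + 2)(r - 3) = 0, so r = -2, 3.
Hence x_h = C1*exp(-2*t) + C2*exp(3*t).

x = C1*exp(-2*t) + C2*exp(3*t)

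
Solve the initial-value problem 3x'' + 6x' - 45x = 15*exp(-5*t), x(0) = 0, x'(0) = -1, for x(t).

x = -3*exp(3*t)/64 + 3*exp(-5*t)/64 - 5*t*exp(-5*t)/8

Divide through by 3: x'' + 2x' - 15x = 5*exp(-5*t).
Characteristic equation r² + 2r - 15 = 0 factors as (r - 3)(r + 5) = 0, so r = 3, -5.
Hence x_h = C1*exp(3*t) + C2*exp(-5*t).
Since exp(-5*t) solves the homogeneous equation (r = -5 is a root of multiplicity 1), multiply the trial by t. Try x_p = A*t*exp(-5*t). Substituting into the equation and dividing by exp(-5*t) gives A = -5/8, so x_p = -5*t*exp(-5*t)/8.
General solution: x = C1*exp(3*t) + C2*exp(-5*t) - 5*t*exp(-5*t)/8.
Apply the initial conditions: x(0) = C1 + C2 = 0 and x'(0) = -5/8 - 5*C2 + 3*C1 = -1. Solving gives C1 = -3/64, C2 = 3/64.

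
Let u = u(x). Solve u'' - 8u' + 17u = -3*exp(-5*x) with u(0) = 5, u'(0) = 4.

u = -3*exp(-5*x)/82 - 1339*exp(4*x)*sin(x)/82 + 413*cos(x)*exp(4*x)/82

Characteristic equation r² - 8r + 17 = 0 has discriminant (-8)² - 4·(17) = -4 < 0, so r = 4 ± i.
Hence u_h = C1*cos(x)*exp(4*x) + C2*exp(4*x)*sin(x).
Try u_p = A*exp(-5*x). Substituting into the equation and dividing by exp(-5*x) gives A = -3/82, so u_p = -3*exp(-5*x)/82.
General solution: u = -3*exp(-5*x)/82 + C1*cos(x)*exp(4*x) + C2*exp(4*x)*sin(x).
Apply the initial conditions: u(0) = -3/82 + C1 = 5 and u'(0) = 15/82 + C2 + 4*C1 = 4. Solving gives C1 = 413/82, C2 = -1339/82.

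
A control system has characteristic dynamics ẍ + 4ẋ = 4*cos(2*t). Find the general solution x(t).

Characteristic equation r² + 4r = 0 factors as (r + 4)r = 0, so r = -4, 0.
Hence x_h = C1*exp(-4*t) + C2.
Try x_p = A*cos(2*t) + B*sin(2*t). Substituting and equating the coefficients of cos(2t) and sin(2t) gives A = -1/5, B = 2/5, so x_p = -cos(2*t)/5 + 2*sin(2*t)/5.

x = C2 - cos(2*t)/5 + 2*sin(2*t)/5 + C1*exp(-4*t)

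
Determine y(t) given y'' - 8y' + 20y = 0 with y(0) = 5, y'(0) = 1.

y = 5*cos(2*t)*exp(4*t) - 19*exp(4*t)*sin(2*t)/2

Characteristic equation r² - 8r + 20 = 0 has discriminant (-8)² - 4·(20) = -16 < 0, so r = 4 ± 2i.
Hence y_h = C1*cos(2*t)*exp(4*t) + C2*exp(4*t)*sin(2*t).
Apply the initial conditions: y(0) = C1 = 5 and y'(0) = 2*C2 + 4*C1 = 1. Solving gives C1 = 5, C2 = -19/2.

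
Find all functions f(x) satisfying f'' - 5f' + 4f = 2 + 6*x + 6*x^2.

Characteristic equation r² - 5r + 4 = 0 factors as (r - 1)(r - 4) = 0, so r = 1, 4.
Hence f_h = C1*exp(x) + C2*exp(4*x).
For the particular solution try f_p = A0 + A1*x + A2*x^2. Substituting and matching coefficients of each power of x gives A0 = 101/16, A1 = 21/4, A2 = 3/2, so f_p = 101/16 + 3*x^2/2 + 21*x/4.

f = 101/16 + 3*x**2/2 + 21*x/4 + C1*exp(x) + C2*exp(4*x)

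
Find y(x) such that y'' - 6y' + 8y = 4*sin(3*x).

Characteristic equation r² - 6r + 8 = 0 factors as (r - 4)(r - 2) = 0, so r = 4, 2.
Hence y_h = C1*exp(4*x) + C2*exp(2*x).
Try y_p = A*cos(3*x) + B*sin(3*x). Substituting and equating the coefficients of cos(3x) and sin(3x) gives A = 72/325, B = -4/325, so y_p = -4*sin(3*x)/325 + 72*cos(3*x)/325.

y = -4*sin(3*x)/325 + 72*cos(3*x)/325 + C1*exp(4*x) + C2*exp(2*x)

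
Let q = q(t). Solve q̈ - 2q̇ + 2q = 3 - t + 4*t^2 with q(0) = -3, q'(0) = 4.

Characteristic equation r² - 2r + 2 = 0 has discriminant (-2)² - 4·(2) = -4 < 0, so r = 1 ± i.
Hence q_h = C1*cos(t)*exp(t) + C2*exp(t)*sin(t).
For the particular solution try q_p = A0 + A1*t + A2*t^2. Substituting and matching coefficients of each power of t gives A0 = 3, A1 = 7/2, A2 = 2, so q_p = 3 + 2*t^2 + 7*t/2.
General solution: q = 3 + 2*t^2 + 7*t/2 + C1*cos(t)*exp(t) + C2*exp(t)*sin(t).
Apply the initial conditions: q(0) = 3 + C1 = -3 and q'(0) = 7/2 + C1 + C2 = 4. Solving gives C1 = -6, C2 = 13/2.

q = 3 + 2*t**2 + 7*t/2 - 6*cos(t)*exp(t) + 13*exp(t)*sin(t)/2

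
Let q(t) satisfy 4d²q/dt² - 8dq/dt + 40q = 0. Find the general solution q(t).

Divide through by 4: q'' - 2q' + 10q = 0.
Characteristic equation r² - 2r + 10 = 0 has discriminant (-2)² - 4·(10) = -36 < 0, so r = 1 ± 3i.
Hence q_h = C1*cos(3*t)*exp(t) + C2*exp(t)*sin(3*t).

q = C1*cos(3*t)*exp(t) + C2*exp(t)*sin(3*t)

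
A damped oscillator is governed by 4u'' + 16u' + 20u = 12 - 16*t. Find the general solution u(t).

Divide through by 4: u'' + 4u' + 5u = 3 - 4*t.
Characteristic equation r² + 4r + 5 = 0 has discriminant (4)² - 4·(5) = -4 < 0, so r = -2 ± i.
Hence u_h = C1*cos(t)*exp(-2*t) + C2*exp(-2*t)*sin(t).
For the particular solution try u_p = A0 + A1*t. Substituting and matching coefficients of each power of t gives A0 = 31/25, A1 = -4/5, so u_p = 31/25 - 4*t/5.

u = 31/25 - 4*t/5 + C1*cos(t)*exp(-2*t) + C2*exp(-2*t)*sin(t)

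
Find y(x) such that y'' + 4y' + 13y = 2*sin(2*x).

y = -16*cos(2*x)/145 + 18*sin(2*x)/145 + C1*cos(3*x)*exp(-2*x) + C2*exp(-2*x)*sin(3*x)

Characteristic equation r² + 4r + 13 = 0 has discriminant (4)² - 4·(13) = -36 < 0, so r = -2 ± 3i.
Hence y_h = C1*cos(3*x)*exp(-2*x) + C2*exp(-2*x)*sin(3*x).
Try y_p = A*cos(2*x) + B*sin(2*x). Substituting and equating the coefficients of cos(2x) and sin(2x) gives A = -16/145, B = 18/145, so y_p = -16*cos(2*x)/145 + 18*sin(2*x)/145.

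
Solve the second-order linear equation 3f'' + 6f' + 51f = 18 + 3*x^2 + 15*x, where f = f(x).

Divide through by 3: f'' + 2f' + 17f = 6 + x^2 + 5*x.
Characteristic equation r² + 2r + 17 = 0 has discriminant (2)² - 4·(17) = -64 < 0, so r = -1 ± 4i.
Hence f_h = C1*cos(4*x)*exp(-x) + C2*exp(-x)*sin(4*x).
For the particular solution try f_p = A0 + A1*x + A2*x^2. Substituting and matching coefficients of each power of x gives A0 = 1538/4913, A1 = 81/289, A2 = 1/17, so f_p = 1538/4913 + x^2/17 + 81*x/289.

f = 1538/4913 + x**2/17 + 81*x/289 + C1*cos(4*x)*exp(-x) + C2*exp(-x)*sin(4*x)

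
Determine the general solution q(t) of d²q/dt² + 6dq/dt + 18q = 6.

q = 1/3 + C1*cos(3*t)*exp(-3*t) + C2*exp(-3*t)*sin(3*t)

Characteristic equation r² + 6r + 18 = 0 has discriminant (6)² - 4·(18) = -36 < 0, so r = -3 ± 3i.
Hence q_h = C1*cos(3*t)*exp(-3*t) + C2*exp(-3*t)*sin(3*t).
For the particular solution try q_p = A0. Substituting and matching coefficients of each power of t gives A0 = 1/3, so q_p = 1/3.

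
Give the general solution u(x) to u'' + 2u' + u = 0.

u = C1*exp(-x) + C2*x*exp(-x)

Characteristic equation r² + 2r + 1 = 0 has discriminant (2)² - 4·(1) = 0, so r = -1 is a repeated root.
Hence u_h = (C1 + C2*x)*exp(-x).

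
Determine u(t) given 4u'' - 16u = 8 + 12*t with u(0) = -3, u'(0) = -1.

u = -1/2 - 21*exp(2*t)/16 - 19*exp(-2*t)/16 - 3*t/4

Divide through by 4: u'' - 4u = 2 + 3*t.
Characteristic equation r² - 4 = 0 factors as (r + 2)(r - 2) = 0, so r = -2, 2.
Hence u_h = C1*exp(-2*t) + C2*exp(2*t).
For the particular solution try u_p = A0 + A1*t. Substituting and matching coefficients of each power of t gives A0 = -1/2, A1 = -3/4, so u_p = -1/2 - 3*t/4.
General solution: u = -1/2 - 3*t/4 + C1*exp(-2*t) + C2*exp(2*t).
Apply the initial conditions: u(0) = -1/2 + C1 + C2 = -3 and u'(0) = -3/4 - 2*C1 + 2*C2 = -1. Solving gives C1 = -19/16, C2 = -21/16.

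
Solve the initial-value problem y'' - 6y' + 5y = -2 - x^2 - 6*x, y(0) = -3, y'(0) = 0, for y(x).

Characteristic equation r² - 6r + 5 = 0 factors as (r - 1)(r - 5) = 0, so r = 1, 5.
Hence y_h = C1*exp(x) + C2*exp(5*x).
For the particular solution try y_p = A0 + A1*x + A2*x^2. Substituting and matching coefficients of each power of x gives A0 = -292/125, A1 = -42/25, A2 = -1/5, so y_p = -292/125 - 42*x/25 - x^2/5.
General solution: y = -292/125 - 42*x/25 - x^2/5 + C1*exp(x) + C2*exp(5*x).
Apply the initial conditions: y(0) = -292/125 + C1 + C2 = -3 and y'(0) = -42/25 + C1 + 5*C2 = 0. Solving gives C1 = -5/4, C2 = 293/500.

y = -292/125 - 42*x/25 - 5*exp(x)/4 - x**2/5 + 293*exp(5*x)/500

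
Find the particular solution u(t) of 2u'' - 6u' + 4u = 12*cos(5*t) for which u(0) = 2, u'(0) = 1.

Divide through by 2: u'' - 3u' + 2u = 6*cos(5*t).
Characteristic equation r² - 3r + 2 = 0 factors as (r - 1)(r - 2) = 0, so r = 1, 2.
Hence u_h = C1*exp(t) + C2*exp(2*t).
Try u_p = A*cos(5*t) + B*sin(5*t). Substituting and equating the coefficients of cos(5t) and sin(5t) gives A = -69/377, B = -45/377, so u_p = -69*cos(5*t)/377 - 45*sin(5*t)/377.
General solution: u = -69*cos(5*t)/377 - 45*sin(5*t)/377 + C1*exp(t) + C2*exp(2*t).
Apply the initial conditions: u(0) = -69/377 + C1 + C2 = 2 and u'(0) = -225/377 + C1 + 2*C2 = 1. Solving gives C1 = 36/13, C2 = -17/29.

u = -69*cos(5*t)/377 - 45*sin(5*t)/377 - 17*exp(2*t)/29 + 36*exp(t)/13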